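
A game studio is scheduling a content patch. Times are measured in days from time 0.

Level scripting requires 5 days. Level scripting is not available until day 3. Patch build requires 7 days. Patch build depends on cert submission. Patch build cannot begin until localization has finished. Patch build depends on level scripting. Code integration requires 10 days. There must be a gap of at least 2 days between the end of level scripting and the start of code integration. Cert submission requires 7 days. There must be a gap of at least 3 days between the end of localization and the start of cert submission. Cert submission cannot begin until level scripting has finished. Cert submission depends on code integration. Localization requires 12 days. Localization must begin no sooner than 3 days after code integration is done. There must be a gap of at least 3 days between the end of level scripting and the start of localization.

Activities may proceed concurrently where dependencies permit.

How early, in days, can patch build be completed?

52

After its own release at day 3, level scripting can start at day 3 and finishes at day 8.
Code integration cannot begin until level scripting (finishes day 8, plus 2-day gap → day 10). It runs from day 10 to 10 + 10 = day 20.
For localization: code integration (finishes day 20, plus 3-day gap → day 23); level scripting (finishes day 8, plus 3-day gap → day 11). Taking the maximum gives a start of day 23, and it finishes at 23 + 12 = day 35.
Cert submission has to wait for localization (finishes day 35, plus 3-day gap → day 38); level scripting (finishes day 8); code integration (finishes day 20). The latest of these is day 38, so cert submission runs day 38 to 38 + 7 = day 45.
Patch build needs all of cert submission (finishes day 45); localization (finishes day 35); level scripting (finishes day 8). That puts its earliest start at day 45; it finishes at 45 + 7 = day 52.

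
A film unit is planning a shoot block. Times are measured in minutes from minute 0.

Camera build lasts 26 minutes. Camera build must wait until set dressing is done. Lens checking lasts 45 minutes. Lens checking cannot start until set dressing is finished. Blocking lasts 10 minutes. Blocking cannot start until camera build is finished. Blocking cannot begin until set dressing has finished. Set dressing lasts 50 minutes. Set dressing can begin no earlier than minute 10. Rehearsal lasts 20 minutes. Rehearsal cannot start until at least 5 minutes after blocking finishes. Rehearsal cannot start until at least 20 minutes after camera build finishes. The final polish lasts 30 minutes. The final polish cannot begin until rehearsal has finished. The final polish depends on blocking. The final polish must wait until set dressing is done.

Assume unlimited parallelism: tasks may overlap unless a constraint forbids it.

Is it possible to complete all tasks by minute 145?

After its own release at minute 10, set dressing can start at minute 10 and finishes at minute 60.
Lens checking waits on set dressing (finishes minute 60), so it starts at minute 60 and finishes at 60 + 45 = minute 105.
After set dressing (finishes minute 60), camera build can start at minute 60 and finishes at minute 86.
Blocking has to wait for camera build (finishes minute 86); set dressing (finishes minute 60). The latest of these is minute 86, so blocking runs minute 86 to 86 + 10 = minute 96.
Rehearsal needs all of blocking (finishes minute 96, plus 5-minute gap → minute 101); camera build (finishes minute 86, plus 20-minute gap → minute 106). That puts its earliest start at minute 106; it finishes at 106 + 20 = minute 126.
The final polish has to wait for rehearsal (finishes minute 126); blocking (finishes minute 96); set dressing (finishes minute 60). The latest of these is minute 126, so the final polish runs minute 126 to 126 + 30 = minute 156.
The earliest everything can be done is minute 156, which is after the deadline of 145, so it is not possible.

No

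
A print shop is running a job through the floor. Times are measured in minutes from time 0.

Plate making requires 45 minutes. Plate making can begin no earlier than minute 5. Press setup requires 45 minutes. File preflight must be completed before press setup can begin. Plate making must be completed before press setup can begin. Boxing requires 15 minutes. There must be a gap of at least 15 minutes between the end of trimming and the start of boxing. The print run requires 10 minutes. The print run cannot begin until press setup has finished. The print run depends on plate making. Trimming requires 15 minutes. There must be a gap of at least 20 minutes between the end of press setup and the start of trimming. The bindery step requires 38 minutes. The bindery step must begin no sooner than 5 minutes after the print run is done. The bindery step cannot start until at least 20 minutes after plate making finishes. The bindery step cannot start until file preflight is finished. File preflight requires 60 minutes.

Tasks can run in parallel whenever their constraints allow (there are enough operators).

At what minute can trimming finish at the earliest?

Plate making cannot begin until its own release at minute 5. It runs from minute 5 to 5 + 45 = minute 50.
File preflight has no prerequisites, so it starts at minute 0 and finishes at minute 60.
For press setup: file preflight (finishes minute 60); plate making (finishes minute 50). Taking the maximum gives a start of minute 60, and it finishes at 60 + 45 = minute 105.
Trimming cannot begin until press setup (finishes minute 105, plus 20-minute gap → minute 125). It runs from minute 125 to 125 + 15 = minute 140.

140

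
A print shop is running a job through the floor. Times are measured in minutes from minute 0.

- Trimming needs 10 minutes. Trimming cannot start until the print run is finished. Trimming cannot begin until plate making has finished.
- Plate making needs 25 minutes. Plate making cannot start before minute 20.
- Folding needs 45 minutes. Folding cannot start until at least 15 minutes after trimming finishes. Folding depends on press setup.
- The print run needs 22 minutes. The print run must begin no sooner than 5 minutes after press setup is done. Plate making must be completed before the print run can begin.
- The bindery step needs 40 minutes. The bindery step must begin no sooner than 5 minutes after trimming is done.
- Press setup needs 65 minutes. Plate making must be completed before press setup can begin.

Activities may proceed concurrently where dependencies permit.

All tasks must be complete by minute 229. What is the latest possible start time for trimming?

To finish by minute 229, folding (duration 45) must start no later than minute 184.
The bindery step must finish by minute 229; it takes 40 minutes, so it must start by 229 − 40 = minute 189.
Trimming has several dependents: folding (must start by minute 184, minus 15-minute gap → minute 169); the bindery step (must start by minute 189, minus 5-minute gap → minute 184). The earliest of those limits is minute 169, so trimming must start by 169 − 10 = minute 159.

159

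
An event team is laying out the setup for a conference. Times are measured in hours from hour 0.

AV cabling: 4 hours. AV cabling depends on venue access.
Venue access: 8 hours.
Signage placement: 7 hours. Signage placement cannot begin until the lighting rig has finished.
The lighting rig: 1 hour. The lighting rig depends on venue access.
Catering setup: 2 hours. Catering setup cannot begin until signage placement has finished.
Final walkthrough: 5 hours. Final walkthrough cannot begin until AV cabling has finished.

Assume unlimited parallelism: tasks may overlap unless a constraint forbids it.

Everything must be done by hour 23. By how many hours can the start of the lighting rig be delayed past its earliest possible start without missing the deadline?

Venue access can start immediately at hour 0; it finishes at hour 8.
The lighting rig cannot begin until venue access (finishes hour 8). It runs from hour 8 to 8 + 1 = hour 9.

Working backward from the deadline:
Catering setup must finish by hour 23; it takes 2 hours, so it must start by 23 − 2 = hour 21.
Signage placement must finish before catering setup (must start by hour 21). With a 7-hour duration, signage placement must start by 21 − 7 = hour 14.
The lighting rig has to be done before signage placement (must start by hour 14). That means finishing by hour 14, i.e. starting by 14 − 1 = hour 13.
So the lighting rig can start as early as hour 8 and as late as hour 13, giving 13 − 8 = 5 hours of slack.

5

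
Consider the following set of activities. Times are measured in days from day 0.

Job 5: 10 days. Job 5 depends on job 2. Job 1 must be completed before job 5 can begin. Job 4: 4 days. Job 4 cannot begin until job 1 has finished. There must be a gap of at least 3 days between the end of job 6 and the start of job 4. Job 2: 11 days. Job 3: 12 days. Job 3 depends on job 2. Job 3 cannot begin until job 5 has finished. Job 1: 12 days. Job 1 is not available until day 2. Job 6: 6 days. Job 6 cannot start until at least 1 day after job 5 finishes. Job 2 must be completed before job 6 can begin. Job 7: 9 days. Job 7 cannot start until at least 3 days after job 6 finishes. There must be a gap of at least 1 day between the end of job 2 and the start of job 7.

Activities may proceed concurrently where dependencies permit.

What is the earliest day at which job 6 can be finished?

Job 2 has no prerequisites, so it starts at day 0 and finishes at day 11.
After its own release at day 2, job 1 can start at day 2 and finishes at day 14.
For job 5: job 2 (finishes day 11); job 1 (finishes day 14). Taking the maximum gives a start of day 14, and it finishes at 14 + 10 = day 24.
Job 6 needs all of job 5 (finishes day 24, plus 1-day gap → day 25); job 2 (finishes day 11). That puts its earliest start at day 25; it finishes at 25 + 6 = day 31.

31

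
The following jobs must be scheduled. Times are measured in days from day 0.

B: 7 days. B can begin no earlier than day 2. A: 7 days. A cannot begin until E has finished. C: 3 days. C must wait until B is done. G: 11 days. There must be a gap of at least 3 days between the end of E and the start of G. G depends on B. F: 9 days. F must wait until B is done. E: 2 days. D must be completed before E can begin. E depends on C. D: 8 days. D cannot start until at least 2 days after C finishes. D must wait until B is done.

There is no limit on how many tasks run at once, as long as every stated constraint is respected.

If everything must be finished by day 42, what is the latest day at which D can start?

18

Nothing follows A; the deadline of day 42 is its only limit. It must start by 42 − 7 = day 35.
G must finish by day 42; it takes 11 days, so it must start by 42 − 11 = day 31.
E has several dependents: A (must start by day 35); G (must start by day 31, minus 3-day gap → day 28). The earliest of those limits is day 28, so E must start by 28 − 2 = day 26.
D feeds into E (must start by day 26); so D must finish by day 26 and therefore start by day 18.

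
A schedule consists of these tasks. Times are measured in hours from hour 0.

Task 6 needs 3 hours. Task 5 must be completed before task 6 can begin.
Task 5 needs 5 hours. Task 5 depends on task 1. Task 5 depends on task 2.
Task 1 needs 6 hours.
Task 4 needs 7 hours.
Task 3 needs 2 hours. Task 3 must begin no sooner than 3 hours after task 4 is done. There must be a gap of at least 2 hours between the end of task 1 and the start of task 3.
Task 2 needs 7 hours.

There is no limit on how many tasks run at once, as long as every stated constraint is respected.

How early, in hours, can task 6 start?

12

Task 2 has no prerequisites, so it starts at hour 0 and finishes at hour 7.
Task 1 has no prerequisites, so it starts at hour 0 and finishes at hour 6.
Task 5 has to wait for task 1 (finishes hour 6); task 2 (finishes hour 7). The latest of these is hour 7, so task 5 runs hour 7 to 7 + 5 = hour 12.
Task 6 waits on task 5 (finishes hour 12), so the earliest it can start is hour 12.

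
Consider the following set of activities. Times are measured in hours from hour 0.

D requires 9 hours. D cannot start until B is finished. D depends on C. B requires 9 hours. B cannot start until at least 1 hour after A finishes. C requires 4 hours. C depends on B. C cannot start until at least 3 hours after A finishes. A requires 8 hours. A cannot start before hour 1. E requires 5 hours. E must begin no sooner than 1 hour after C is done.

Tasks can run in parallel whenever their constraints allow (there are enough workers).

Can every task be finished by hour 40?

A waits on its own release at hour 1, so it starts at hour 1 and finishes at 1 + 8 = hour 9.
B waits on A (finishes hour 9, plus 1-hour gap → hour 10), so it starts at hour 10 and finishes at 10 + 9 = hour 19.
C needs all of B (finishes hour 19); A (finishes hour 9, plus 3-hour gap → hour 12). That puts its earliest start at hour 19; it finishes at 19 + 4 = hour 23.
After C (finishes hour 23, plus 1-hour gap → hour 24), E can start at hour 24 and finishes at hour 29.
D has to wait for B (finishes hour 19); C (finishes hour 23). The latest of these is hour 23, so D runs hour 23 to 23 + 9 = hour 32.
Every task is finished by hour 32, which is no later than the deadline of 40, so the schedule is feasible.

Yes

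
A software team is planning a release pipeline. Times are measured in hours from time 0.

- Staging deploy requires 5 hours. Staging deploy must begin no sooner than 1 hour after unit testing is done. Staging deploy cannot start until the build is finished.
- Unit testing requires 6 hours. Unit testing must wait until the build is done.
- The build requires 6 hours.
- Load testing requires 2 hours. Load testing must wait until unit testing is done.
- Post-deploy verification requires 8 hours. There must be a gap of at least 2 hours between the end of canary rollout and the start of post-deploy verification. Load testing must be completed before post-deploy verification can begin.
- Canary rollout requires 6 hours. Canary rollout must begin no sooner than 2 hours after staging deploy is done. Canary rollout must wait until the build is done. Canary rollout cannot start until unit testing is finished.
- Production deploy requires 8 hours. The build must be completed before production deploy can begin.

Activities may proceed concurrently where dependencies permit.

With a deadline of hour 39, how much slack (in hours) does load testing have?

The build has no prerequisites, so it starts at hour 0 and finishes at hour 6.
Unit testing cannot begin until the build (finishes hour 6). It runs from hour 6 to 6 + 6 = hour 12.
Load testing cannot begin until unit testing (finishes hour 12). It runs from hour 12 to 12 + 2 = hour 14.

Working backward from the deadline:
Nothing follows post-deploy verification; the deadline of hour 39 is its only limit. It must start by 39 − 8 = hour 31.
Since post-deploy verification (must start by hour 31) depends on it, load testing must finish by hour 31. Backing off its 2-hour duration gives a latest start of hour 29.
So load testing can start as early as hour 12 and as late as hour 29, giving 29 − 12 = 17 hours of slack.

17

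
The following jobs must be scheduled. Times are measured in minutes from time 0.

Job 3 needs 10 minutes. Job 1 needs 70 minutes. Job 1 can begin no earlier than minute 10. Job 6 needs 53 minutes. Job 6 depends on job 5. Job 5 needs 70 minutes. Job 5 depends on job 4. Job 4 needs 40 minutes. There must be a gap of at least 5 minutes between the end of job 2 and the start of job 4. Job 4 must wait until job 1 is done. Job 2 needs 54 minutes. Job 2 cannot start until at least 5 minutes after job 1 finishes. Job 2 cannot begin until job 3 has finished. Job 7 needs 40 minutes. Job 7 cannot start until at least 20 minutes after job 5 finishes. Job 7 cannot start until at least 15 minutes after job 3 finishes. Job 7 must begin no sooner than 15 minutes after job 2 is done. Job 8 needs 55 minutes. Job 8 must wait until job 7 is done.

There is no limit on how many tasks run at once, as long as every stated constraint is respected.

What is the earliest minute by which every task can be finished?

369

Nothing blocks job 3, so it runs from minute 0 to minute 10.
Job 1 cannot begin until its own release at minute 10. It runs from minute 10 to 10 + 70 = minute 80.
Job 2 cannot start until job 1 (finishes minute 80, plus 5-minute gap → minute 85); job 3 (finishes minute 10). The controlling bound is minute 85, so job 2 finishes at 85 + 54 = minute 139.
For job 4: job 2 (finishes minute 139, plus 5-minute gap → minute 144); job 1 (finishes minute 80). Taking the maximum gives a start of minute 144, and it finishes at 144 + 40 = minute 184.
After job 4 (finishes minute 184), job 5 can start at minute 184 and finishes at minute 254.
Job 7 needs all of job 5 (finishes minute 254, plus 20-minute gap → minute 274); job 3 (finishes minute 10, plus 15-minute gap → minute 25); job 2 (finishes minute 139, plus 15-minute gap → minute 154). That puts its earliest start at minute 274; it finishes at 274 + 40 = minute 314.
Job 8 cannot begin until job 7 (finishes minute 314). It runs from minute 314 to 314 + 55 = minute 369.
Job 6 cannot begin until job 5 (finishes minute 254). It runs from minute 254 to 254 + 53 = minute 307.
All tasks are finished once the last one completes. Finish times: Job 1 at 80, Job 2 at 139, Job 3 at 10, Job 4 at 184, Job 5 at 254, Job 6 at 307, Job 7 at 314, Job 8 at 369. The latest is minute 369.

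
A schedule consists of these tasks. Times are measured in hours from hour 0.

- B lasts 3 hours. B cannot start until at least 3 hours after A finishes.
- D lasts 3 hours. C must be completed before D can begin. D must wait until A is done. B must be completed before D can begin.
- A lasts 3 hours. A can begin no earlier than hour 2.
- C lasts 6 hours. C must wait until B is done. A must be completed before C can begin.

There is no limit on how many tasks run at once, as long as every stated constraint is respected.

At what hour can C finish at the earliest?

17

A cannot begin until its own release at hour 2. It runs from hour 2 to 2 + 3 = hour 5.
B cannot begin until A (finishes hour 5, plus 3-hour gap → hour 8). It runs from hour 8 to 8 + 3 = hour 11.
C needs all of B (finishes hour 11); A (finishes hour 5). That puts its earliest start at hour 11; it finishes at 11 + 6 = hour 17.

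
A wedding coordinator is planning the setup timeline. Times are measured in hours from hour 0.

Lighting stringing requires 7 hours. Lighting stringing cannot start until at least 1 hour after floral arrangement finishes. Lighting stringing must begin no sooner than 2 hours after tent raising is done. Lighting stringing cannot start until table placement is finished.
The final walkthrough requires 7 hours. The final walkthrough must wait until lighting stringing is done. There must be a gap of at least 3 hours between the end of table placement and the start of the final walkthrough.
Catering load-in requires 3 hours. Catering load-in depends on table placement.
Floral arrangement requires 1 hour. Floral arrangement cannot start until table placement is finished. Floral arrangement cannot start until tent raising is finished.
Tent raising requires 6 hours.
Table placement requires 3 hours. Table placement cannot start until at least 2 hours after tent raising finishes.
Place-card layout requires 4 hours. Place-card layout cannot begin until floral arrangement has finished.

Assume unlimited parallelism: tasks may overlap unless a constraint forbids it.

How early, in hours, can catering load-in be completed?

Nothing blocks tent raising, so it runs from hour 0 to hour 6.
Table placement waits on tent raising (finishes hour 6, plus 2-hour gap → hour 8), so it starts at hour 8 and finishes at 8 + 3 = hour 11.
After table placement (finishes hour 11), catering load-in can start at hour 11 and finishes at hour 14.

14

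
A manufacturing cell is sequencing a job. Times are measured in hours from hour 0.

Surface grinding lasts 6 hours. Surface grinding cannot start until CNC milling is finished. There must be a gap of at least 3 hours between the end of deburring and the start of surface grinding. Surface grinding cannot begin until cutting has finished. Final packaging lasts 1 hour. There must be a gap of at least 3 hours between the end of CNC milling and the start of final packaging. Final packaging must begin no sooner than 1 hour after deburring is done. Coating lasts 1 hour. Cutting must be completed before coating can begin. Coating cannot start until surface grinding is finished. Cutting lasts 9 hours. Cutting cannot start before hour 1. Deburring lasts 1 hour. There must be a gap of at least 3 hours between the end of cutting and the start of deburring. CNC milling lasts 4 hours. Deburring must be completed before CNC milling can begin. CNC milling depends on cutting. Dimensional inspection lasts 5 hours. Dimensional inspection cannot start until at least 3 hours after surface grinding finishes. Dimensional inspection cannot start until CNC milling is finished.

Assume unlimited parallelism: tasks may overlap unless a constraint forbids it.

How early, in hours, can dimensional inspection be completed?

32

Cutting cannot begin until its own release at hour 1. It runs from hour 1 to 1 + 9 = hour 10.
After cutting (finishes hour 10, plus 3-hour gap → hour 13), deburring can start at hour 13 and finishes at hour 14.
CNC milling cannot start until deburring (finishes hour 14); cutting (finishes hour 10). The controlling bound is hour 14, so CNC milling finishes at 14 + 4 = hour 18.
For surface grinding: CNC milling (finishes hour 18); deburring (finishes hour 14, plus 3-hour gap → hour 17); cutting (finishes hour 10). Taking the maximum gives a start of hour 18, and it finishes at 18 + 6 = hour 24.
For dimensional inspection: surface grinding (finishes hour 24, plus 3-hour gap → hour 27); CNC milling (finishes hour 18). Taking the maximum gives a start of hour 27, and it finishes at 27 + 5 = hour 32.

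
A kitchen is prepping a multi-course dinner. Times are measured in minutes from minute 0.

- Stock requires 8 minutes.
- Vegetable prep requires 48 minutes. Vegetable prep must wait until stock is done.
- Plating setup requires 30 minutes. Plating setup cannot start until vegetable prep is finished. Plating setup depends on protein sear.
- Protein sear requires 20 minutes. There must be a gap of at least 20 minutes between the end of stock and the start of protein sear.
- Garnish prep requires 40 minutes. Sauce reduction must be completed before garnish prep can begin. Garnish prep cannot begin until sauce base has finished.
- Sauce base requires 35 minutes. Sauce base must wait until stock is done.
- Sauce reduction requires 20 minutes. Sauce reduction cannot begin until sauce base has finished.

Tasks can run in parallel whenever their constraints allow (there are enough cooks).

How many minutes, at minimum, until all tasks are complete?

103

Stock can start immediately at minute 0; it finishes at minute 8.
After stock (finishes minute 8), vegetable prep can start at minute 8 and finishes at minute 56.
Protein sear cannot begin until stock (finishes minute 8, plus 20-minute gap → minute 28). It runs from minute 28 to 28 + 20 = minute 48.
Plating setup cannot start until vegetable prep (finishes minute 56); protein sear (finishes minute 48). The controlling bound is minute 56, so plating setup finishes at 56 + 30 = minute 86.
After stock (finishes minute 8), sauce base can start at minute 8 and finishes at minute 43.
Sauce reduction waits on sauce base (finishes minute 43), so it starts at minute 43 and finishes at 43 + 20 = minute 63.
Garnish prep cannot start until sauce reduction (finishes minute 63); sauce base (finishes minute 43). The controlling bound is minute 63, so garnish prep finishes at 63 + 40 = minute 103.
All tasks are finished once the last one completes. Finish times: Stock at 8, Sauce base at 43, Protein sear at 48, Vegetable prep at 56, Sauce reduction at 63, Plating setup at 86, Garnish prep at 103. The latest is minute 103.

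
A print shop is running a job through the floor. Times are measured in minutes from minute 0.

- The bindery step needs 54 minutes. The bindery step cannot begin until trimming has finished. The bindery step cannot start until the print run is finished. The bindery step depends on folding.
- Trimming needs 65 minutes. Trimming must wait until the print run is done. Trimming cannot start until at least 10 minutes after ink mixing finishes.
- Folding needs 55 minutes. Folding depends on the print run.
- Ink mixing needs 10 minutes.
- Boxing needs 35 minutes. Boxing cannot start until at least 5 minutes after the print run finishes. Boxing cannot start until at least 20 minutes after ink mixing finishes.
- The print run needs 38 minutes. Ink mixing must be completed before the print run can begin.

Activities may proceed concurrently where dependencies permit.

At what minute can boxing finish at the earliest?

Ink mixing can start immediately at minute 0; it finishes at minute 10.
The print run waits on ink mixing (finishes minute 10), so it starts at minute 10 and finishes at 10 + 38 = minute 48.
Boxing cannot start until the print run (finishes minute 48, plus 5-minute gap → minute 53); ink mixing (finishes minute 10, plus 20-minute gap → minute 30). The controlling bound is minute 53, so boxing finishes at 53 + 35 = minute 88.

88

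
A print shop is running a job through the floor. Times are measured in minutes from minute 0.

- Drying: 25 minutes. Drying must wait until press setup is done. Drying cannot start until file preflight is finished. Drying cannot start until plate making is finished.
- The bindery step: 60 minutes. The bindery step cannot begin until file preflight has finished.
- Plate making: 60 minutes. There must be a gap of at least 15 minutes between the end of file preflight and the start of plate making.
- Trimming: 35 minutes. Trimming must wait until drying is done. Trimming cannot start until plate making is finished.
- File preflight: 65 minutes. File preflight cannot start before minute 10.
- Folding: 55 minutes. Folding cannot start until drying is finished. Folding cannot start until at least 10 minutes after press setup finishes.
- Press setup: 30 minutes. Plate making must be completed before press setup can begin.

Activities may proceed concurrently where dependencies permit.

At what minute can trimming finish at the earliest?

After its own release at minute 10, file preflight can start at minute 10 and finishes at minute 75.
Plate making waits on file preflight (finishes minute 75, plus 15-minute gap → minute 90), so it starts at minute 90 and finishes at 90 + 60 = minute 150.
After plate making (finishes minute 150), press setup can start at minute 150 and finishes at minute 180.
Drying cannot start until press setup (finishes minute 180); file preflight (finishes minute 75); plate making (finishes minute 150). The controlling bound is minute 180, so drying finishes at 180 + 25 = minute 205.
Trimming has to wait for drying (finishes minute 205); plate making (finishes minute 150). The latest of these is minute 205, so trimming runs minute 205 to 205 + 35 = minute 240.

240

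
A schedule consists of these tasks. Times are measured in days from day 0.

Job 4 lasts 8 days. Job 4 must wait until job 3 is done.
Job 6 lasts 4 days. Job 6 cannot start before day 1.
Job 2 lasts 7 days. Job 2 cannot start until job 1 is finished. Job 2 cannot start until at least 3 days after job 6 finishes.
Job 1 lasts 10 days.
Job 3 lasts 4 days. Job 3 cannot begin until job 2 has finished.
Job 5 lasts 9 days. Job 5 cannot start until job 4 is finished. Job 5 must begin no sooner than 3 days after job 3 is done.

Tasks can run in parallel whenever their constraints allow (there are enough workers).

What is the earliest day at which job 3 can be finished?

After its own release at day 1, job 6 can start at day 1 and finishes at day 5.
Nothing blocks job 1, so it runs from day 0 to day 10.
For job 2: job 1 (finishes day 10); job 6 (finishes day 5, plus 3-day gap → day 8). Taking the maximum gives a start of day 10, and it finishes at 10 + 7 = day 17.
Job 3 cannot begin until job 2 (finishes day 17). It runs from day 17 to 17 + 4 = day 21.

21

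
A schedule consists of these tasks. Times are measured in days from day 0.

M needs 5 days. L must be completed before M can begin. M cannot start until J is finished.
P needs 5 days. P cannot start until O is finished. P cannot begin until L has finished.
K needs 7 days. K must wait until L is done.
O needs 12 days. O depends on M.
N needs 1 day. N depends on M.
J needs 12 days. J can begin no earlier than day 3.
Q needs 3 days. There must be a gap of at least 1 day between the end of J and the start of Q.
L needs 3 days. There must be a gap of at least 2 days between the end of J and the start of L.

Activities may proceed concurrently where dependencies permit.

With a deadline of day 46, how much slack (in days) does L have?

After its own release at day 3, J can start at day 3 and finishes at day 15.
L cannot begin until J (finishes day 15, plus 2-day gap → day 17). It runs from day 17 to 17 + 3 = day 20.

Working backward from the deadline:
K must finish by day 46; it takes 7 days, so it must start by 46 − 7 = day 39.
N has no dependents, so it just needs to finish by day 46. Starting by 46 − 1 = day 45 achieves that.
Nothing follows P; the deadline of day 46 is its only limit. It must start by 46 − 5 = day 41.
Since P (must start by day 41) depends on it, O must finish by day 41. Backing off its 12-day duration gives a latest start of day 29.
M has several dependents: N (must start by day 45); O (must start by day 29). The earliest of those limits is day 29, so M must start by 29 − 5 = day 24.
L feeds K (must start by day 39); M (must start by day 24); P (must start by day 41). Taking the minimum, L must finish by day 24 and start by 24 − 3 = day 21.
So L can start as early as day 17 and as late as day 21, giving 21 − 17 = 4 days of slack.

4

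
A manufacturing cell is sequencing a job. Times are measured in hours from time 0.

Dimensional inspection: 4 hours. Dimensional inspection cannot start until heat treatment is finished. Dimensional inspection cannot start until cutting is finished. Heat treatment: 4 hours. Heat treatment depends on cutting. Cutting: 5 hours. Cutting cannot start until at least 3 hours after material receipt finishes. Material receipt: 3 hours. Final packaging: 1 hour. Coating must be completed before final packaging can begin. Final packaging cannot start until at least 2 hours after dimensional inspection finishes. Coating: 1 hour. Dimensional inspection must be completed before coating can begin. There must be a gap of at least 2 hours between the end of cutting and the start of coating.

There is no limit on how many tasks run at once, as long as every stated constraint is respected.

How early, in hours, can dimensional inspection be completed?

19

Nothing blocks material receipt, so it runs from hour 0 to hour 3.
Cutting waits on material receipt (finishes hour 3, plus 3-hour gap → hour 6), so it starts at hour 6 and finishes at 6 + 5 = hour 11.
Heat treatment waits on cutting (finishes hour 11), so it starts at hour 11 and finishes at 11 + 4 = hour 15.
For dimensional inspection: heat treatment (finishes hour 15); cutting (finishes hour 11). Taking the maximum gives a start of hour 15, and it finishes at 15 + 4 = hour 19.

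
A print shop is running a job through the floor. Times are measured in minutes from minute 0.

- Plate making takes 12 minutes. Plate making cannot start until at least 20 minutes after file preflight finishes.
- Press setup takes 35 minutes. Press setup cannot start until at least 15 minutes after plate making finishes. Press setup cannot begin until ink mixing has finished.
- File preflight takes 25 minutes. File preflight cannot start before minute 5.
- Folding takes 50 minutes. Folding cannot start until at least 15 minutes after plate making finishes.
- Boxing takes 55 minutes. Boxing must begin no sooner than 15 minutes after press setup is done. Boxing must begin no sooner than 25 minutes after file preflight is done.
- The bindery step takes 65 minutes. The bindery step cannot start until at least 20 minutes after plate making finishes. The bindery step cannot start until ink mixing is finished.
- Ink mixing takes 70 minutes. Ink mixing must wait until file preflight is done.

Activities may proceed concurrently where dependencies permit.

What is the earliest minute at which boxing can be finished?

After its own release at minute 5, file preflight can start at minute 5 and finishes at minute 30.
Ink mixing cannot begin until file preflight (finishes minute 30). It runs from minute 30 to 30 + 70 = minute 100.
Plate making cannot begin until file preflight (finishes minute 30, plus 20-minute gap → minute 50). It runs from minute 50 to 50 + 12 = minute 62.
Press setup needs all of plate making (finishes minute 62, plus 15-minute gap → minute 77); ink mixing (finishes minute 100). That puts its earliest start at minute 100; it finishes at 100 + 35 = minute 135.
Boxing cannot start until press setup (finishes minute 135, plus 15-minute gap → minute 150); file preflight (finishes minute 30, plus 25-minute gap → minute 55). The controlling bound is minute 150, so boxing finishes at 150 + 55 = minute 205.

205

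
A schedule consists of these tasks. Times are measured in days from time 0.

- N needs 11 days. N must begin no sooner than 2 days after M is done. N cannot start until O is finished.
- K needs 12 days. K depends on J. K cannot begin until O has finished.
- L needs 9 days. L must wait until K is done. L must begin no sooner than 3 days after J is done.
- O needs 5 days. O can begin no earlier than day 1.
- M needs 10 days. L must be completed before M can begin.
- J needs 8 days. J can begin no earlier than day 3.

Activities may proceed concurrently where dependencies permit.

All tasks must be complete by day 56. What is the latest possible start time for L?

24

To finish by day 56, N (duration 11) must start no later than day 45.
Since N (must start by day 45, minus 2-day gap → day 43) depends on it, M must finish by day 43. Backing off its 10-day duration gives a latest start of day 33.
Since M (must start by day 33) depends on it, L must finish by day 33. Backing off its 9-day duration gives a latest start of day 24.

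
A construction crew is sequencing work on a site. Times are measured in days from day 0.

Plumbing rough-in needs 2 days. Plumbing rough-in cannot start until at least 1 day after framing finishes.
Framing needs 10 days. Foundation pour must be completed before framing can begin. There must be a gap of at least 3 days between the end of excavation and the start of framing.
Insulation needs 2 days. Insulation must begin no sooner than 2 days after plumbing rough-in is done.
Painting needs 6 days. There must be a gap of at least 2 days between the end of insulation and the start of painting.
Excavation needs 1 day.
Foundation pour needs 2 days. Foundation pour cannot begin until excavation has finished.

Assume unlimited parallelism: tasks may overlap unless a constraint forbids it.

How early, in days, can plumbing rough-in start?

15

Excavation has no prerequisites, so it starts at day 0 and finishes at day 1.
Foundation pour cannot begin until excavation (finishes day 1). It runs from day 1 to 1 + 2 = day 3.
Framing cannot start until foundation pour (finishes day 3); excavation (finishes day 1, plus 3-day gap → day 4). The controlling bound is day 4, so framing finishes at 4 + 10 = day 14.
Plumbing rough-in waits on framing (finishes day 14, plus 1-day gap → day 15), so the earliest it can start is day 15.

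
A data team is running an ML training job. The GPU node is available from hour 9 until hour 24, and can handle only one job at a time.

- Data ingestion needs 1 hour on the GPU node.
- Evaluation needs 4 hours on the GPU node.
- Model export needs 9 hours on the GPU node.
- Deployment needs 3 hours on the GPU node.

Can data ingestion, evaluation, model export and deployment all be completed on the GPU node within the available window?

The GPU node window is 24 − 9 = 15 hours.
Running back to back, the jobs need 1 + 4 + 9 + 3 = 17 hours on the GPU node.
Since 17 > 15, they cannot all fit.

No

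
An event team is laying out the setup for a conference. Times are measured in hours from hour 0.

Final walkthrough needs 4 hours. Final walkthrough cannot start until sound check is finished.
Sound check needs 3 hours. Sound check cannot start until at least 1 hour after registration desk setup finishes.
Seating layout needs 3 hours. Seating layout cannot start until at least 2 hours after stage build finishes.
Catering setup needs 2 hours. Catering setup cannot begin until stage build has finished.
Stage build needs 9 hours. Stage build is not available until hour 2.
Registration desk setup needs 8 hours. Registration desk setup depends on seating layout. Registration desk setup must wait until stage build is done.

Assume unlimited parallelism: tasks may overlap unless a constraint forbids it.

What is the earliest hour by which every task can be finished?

After its own release at hour 2, stage build can start at hour 2 and finishes at hour 11.
After stage build (finishes hour 11), catering setup can start at hour 11 and finishes at hour 13.
After stage build (finishes hour 11, plus 2-hour gap → hour 13), seating layout can start at hour 13 and finishes at hour 16.
Registration desk setup cannot start until seating layout (finishes hour 16); stage build (finishes hour 11). The controlling bound is hour 16, so registration desk setup finishes at 16 + 8 = hour 24.
Sound check cannot begin until registration desk setup (finishes hour 24, plus 1-hour gap → hour 25). It runs from hour 25 to 25 + 3 = hour 28.
After sound check (finishes hour 28), final walkthrough can start at hour 28 and finishes at hour 32.
All tasks are finished once the last one completes. Finish times: Stage build at 11, Seating layout at 16, Registration desk setup at 24, Catering setup at 13, Sound check at 28, Final walkthrough at 32. The latest is hour 32.

32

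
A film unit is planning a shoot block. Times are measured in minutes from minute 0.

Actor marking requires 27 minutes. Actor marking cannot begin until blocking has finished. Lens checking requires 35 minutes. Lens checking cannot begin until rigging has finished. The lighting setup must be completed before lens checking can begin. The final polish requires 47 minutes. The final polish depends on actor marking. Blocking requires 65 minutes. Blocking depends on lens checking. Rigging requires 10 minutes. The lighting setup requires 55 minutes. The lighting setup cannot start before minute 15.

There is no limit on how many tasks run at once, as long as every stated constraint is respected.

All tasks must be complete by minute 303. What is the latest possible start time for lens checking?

129

The final polish has no dependents, so it just needs to finish by minute 303. Starting by 303 − 47 = minute 256 achieves that.
Actor marking must finish before the final polish (must start by minute 256). With a 27-minute duration, actor marking must start by 256 − 27 = minute 229.
Blocking has to be done before actor marking (must start by minute 229). That means finishing by minute 229, i.e. starting by 229 − 65 = minute 164.
Lens checking has to be done before blocking (must start by minute 164). That means finishing by minute 164, i.e. starting by 164 − 35 = minute 129.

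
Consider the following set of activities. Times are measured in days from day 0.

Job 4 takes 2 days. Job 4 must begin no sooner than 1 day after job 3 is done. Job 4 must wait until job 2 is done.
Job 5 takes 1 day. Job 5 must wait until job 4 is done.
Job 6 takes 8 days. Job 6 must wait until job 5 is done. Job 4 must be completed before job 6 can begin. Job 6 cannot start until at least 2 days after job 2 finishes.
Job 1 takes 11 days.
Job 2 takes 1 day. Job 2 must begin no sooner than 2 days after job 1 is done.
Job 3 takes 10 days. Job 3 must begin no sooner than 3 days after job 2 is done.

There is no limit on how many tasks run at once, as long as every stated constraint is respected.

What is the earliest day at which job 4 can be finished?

30

Job 1 can start immediately at day 0; it finishes at day 11.
Job 2 waits on job 1 (finishes day 11, plus 2-day gap → day 13), so it starts at day 13 and finishes at 13 + 1 = day 14.
After job 2 (finishes day 14, plus 3-day gap → day 17), job 3 can start at day 17 and finishes at day 27.
Job 4 has to wait for job 3 (finishes day 27, plus 1-day gap → day 28); job 2 (finishes day 14). The latest of these is day 28, so job 4 runs day 28 to 28 + 2 = day 30.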